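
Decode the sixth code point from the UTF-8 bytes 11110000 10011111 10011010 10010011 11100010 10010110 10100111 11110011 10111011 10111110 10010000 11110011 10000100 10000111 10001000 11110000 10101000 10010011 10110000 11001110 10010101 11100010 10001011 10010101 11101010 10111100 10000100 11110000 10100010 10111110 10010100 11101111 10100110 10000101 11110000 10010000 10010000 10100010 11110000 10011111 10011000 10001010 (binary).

U+0395

Offset 0: leading byte 0xF0 = 11110000 → 4-byte char #1 = F0 9F 9A 93.
Offset 4: leading byte 0xE2 = 11100010 → 3-byte char #2 = E2 96 A7.
Offset 7: leading byte 0xF3 = 11110011 → 4-byte char #3 = F3 BB BE 90.
Offset 11: leading byte 0xF3 = 11110011 → 4-byte char #4 = F3 84 87 88.
Offset 15: leading byte 0xF0 = 11110000 → 4-byte char #5 = F0 A8 93 B0.
Offset 19: leading byte 0xCE = 11001110 → 2-byte char #6 = CE 95.
Leading byte 0xCE = 11001110 matches 110xxxxx → 2-byte sequence.
Byte 1: 0xCE = 11001110, payload 01110 (5 bits).
Byte 2: 0x95 = 10010101 (10xxxxxx ✓), payload 010101.
Concatenate: 01110010101 = 0x395 (11 bits → U+0395).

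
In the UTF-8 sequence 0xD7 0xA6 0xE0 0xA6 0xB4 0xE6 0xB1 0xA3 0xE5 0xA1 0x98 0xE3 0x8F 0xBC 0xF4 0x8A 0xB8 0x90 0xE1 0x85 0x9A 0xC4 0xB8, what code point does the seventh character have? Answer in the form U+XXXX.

Offset 0: leading byte 0xD7 = 11010111 → 2-byte char #1 = D7 A6.
Offset 2: leading byte 0xE0 = 11100000 → 3-byte char #2 = E0 A6 B4.
Offset 5: leading byte 0xE6 = 11100110 → 3-byte char #3 = E6 B1 A3.
Offset 8: leading byte 0xE5 = 11100101 → 3-byte char #4 = E5 A1 98.
Offset 11: leading byte 0xE3 = 11100011 → 3-byte char #5 = E3 8F BC.
Offset 14: leading byte 0xF4 = 11110100 → 4-byte char #6 = F4 8A B8 90.
Offset 18: leading byte 0xE1 = 11100001 → 3-byte char #7 = E1 85 9A.
Leading byte 0xE1 = 11100001 matches 1110xxxx → 3-byte sequence.
Byte 1: 0xE1 = 11100001, payload 0001 (4 bits).
Byte 2: 0x85 = 10000101 (10xxxxxx ✓), payload 000101.
Byte 3: 0x9A = 10011010 (10xxxxxx ✓), payload 011010.
Concatenate: 0001000101011010 = 0x115A (16 bits → U+115A).

U+115A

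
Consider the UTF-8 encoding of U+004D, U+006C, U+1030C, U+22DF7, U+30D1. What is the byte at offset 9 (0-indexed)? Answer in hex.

U+004D → 1-byte form 4D at offsets 0–0.
U+006C → 1-byte form 6C at offsets 1–1.
U+1030C → 4-byte form F0 90 8C 8C at offsets 2–5.
U+22DF7 → 4-byte form F0 A2 B7 B7 at offsets 6–9.
Offset 9 falls in char 4's range; it's byte 4 of F0 A2 B7 B7 = 0xB7.

0xB7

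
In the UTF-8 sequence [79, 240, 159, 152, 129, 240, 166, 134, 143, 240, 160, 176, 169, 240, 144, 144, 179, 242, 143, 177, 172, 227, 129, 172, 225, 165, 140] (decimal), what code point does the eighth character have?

U+194C

Offset 0: leading byte 0x4F = 01001111 → 1-byte char #1 = 4F.
Offset 1: leading byte 0xF0 = 11110000 → 4-byte char #2 = F0 9F 98 81.
Offset 5: leading byte 0xF0 = 11110000 → 4-byte char #3 = F0 A6 86 8F.
Offset 9: leading byte 0xF0 = 11110000 → 4-byte char #4 = F0 A0 B0 A9.
Offset 13: leading byte 0xF0 = 11110000 → 4-byte char #5 = F0 90 90 B3.
Offset 17: leading byte 0xF2 = 11110010 → 4-byte char #6 = F2 8F B1 AC.
Offset 21: leading byte 0xE3 = 11100011 → 3-byte char #7 = E3 81 AC.
Offset 24: leading byte 0xE1 = 11100001 → 3-byte char #8 = E1 A5 8C.
Leading byte 0xE1 = 11100001 matches 1110xxxx → 3-byte sequence.
Byte 1: 0xE1 = 11100001, payload 0001 (4 bits).
Byte 2: 0xA5 = 10100101 (10xxxxxx ✓), payload 100101.
Byte 3: 0x8C = 10001100 (10xxxxxx ✓), payload 001100.
Concatenate: 0001100101001100 = 0x194C (16 bits → U+194C).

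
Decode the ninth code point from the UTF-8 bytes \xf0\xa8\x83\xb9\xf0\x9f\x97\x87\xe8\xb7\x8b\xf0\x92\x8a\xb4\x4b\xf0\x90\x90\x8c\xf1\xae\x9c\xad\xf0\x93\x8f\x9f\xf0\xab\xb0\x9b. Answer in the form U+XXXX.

U+2BC1B

Offset 0: leading byte 0xF0 = 11110000 → 4-byte char #1 = F0 A8 83 B9.
Offset 4: leading byte 0xF0 = 11110000 → 4-byte char #2 = F0 9F 97 87.
Offset 8: leading byte 0xE8 = 11101000 → 3-byte char #3 = E8 B7 8B.
Offset 11: leading byte 0xF0 = 11110000 → 4-byte char #4 = F0 92 8A B4.
Offset 15: leading byte 0x4B = 01001011 → 1-byte char #5 = 4B.
Offset 16: leading byte 0xF0 = 11110000 → 4-byte char #6 = F0 90 90 8C.
Offset 20: leading byte 0xF1 = 11110001 → 4-byte char #7 = F1 AE 9C AD.
Offset 24: leading byte 0xF0 = 11110000 → 4-byte char #8 = F0 93 8F 9F.
Offset 28: leading byte 0xF0 = 11110000 → 4-byte char #9 = F0 AB B0 9B.
Leading byte 0xF0 = 11110000 matches 11110xxx → 4-byte sequence.
Byte 1: 0xF0 = 11110000, payload 000 (3 bits).
Byte 2: 0xAB = 10101011 (10xxxxxx ✓), payload 101011.
Byte 3: 0xB0 = 10110000 (10xxxxxx ✓), payload 110000.
Byte 4: 0x9B = 10011011 (10xxxxxx ✓), payload 011011.
Concatenate: 000101011110000011011 = 0x2BC1B (21 bits → U+2BC1B).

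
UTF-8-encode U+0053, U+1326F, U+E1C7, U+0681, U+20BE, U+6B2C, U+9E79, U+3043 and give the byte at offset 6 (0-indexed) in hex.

0x87

U+0053 → 1-byte form 53 at offsets 0–0.
U+1326F → 4-byte form F0 93 89 AF at offsets 1–4.
U+E1C7 → 3-byte form EE 87 87 at offsets 5–7.
Offset 6 falls in char 3's range; it's byte 2 of EE 87 87 = 0x87.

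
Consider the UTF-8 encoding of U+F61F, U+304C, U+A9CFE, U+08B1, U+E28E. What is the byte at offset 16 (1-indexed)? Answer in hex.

1-indexed offset 16 is 0-indexed offset 15.
U+F61F → 3-byte form EF 98 9F at offsets 0–2.
U+304C → 3-byte form E3 81 8C at offsets 3–5.
U+A9CFE → 4-byte form F2 A9 B3 BE at offsets 6–9.
U+08B1 → 3-byte form E0 A2 B1 at offsets 10–12.
U+E28E → 3-byte form EE 8A 8E at offsets 13–15.
Offset 15 falls in char 5's range; it's byte 3 of EE 8A 8E = 0x8E.

0x8E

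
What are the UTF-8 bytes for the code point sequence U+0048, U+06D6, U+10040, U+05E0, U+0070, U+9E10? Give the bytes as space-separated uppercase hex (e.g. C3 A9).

48 DB 96 F0 90 81 80 D7 A0 70 E9 B8 90

U+0048: 1-byte form → 48.
U+06D6: 2-byte form → DB 96.
U+10040: 4-byte form → F0 90 81 80.
U+05E0: 2-byte form → D7 A0.
U+0070: 1-byte form → 70.
U+9E10: 3-byte form → E9 B8 90.
Concatenated (13 bytes): 48 DB 96 F0 90 81 80 D7 A0 70 E9 B8 90.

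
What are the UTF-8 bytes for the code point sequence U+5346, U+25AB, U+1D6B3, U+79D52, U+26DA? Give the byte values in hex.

E5 8D 86 E2 96 AB F0 9D 9A B3 F1 B9 B5 92 E2 9B 9A

U+5346: 3-byte form → E5 8D 86.
U+25AB: 3-byte form → E2 96 AB.
U+1D6B3: 4-byte form → F0 9D 9A B3.
U+79D52: 4-byte form → F1 B9 B5 92.
U+26DA: 3-byte form → E2 9B 9A.
Concatenated (17 bytes): E5 8D 86 E2 96 AB F0 9D 9A B3 F1 B9 B5 92 E2 9B 9A.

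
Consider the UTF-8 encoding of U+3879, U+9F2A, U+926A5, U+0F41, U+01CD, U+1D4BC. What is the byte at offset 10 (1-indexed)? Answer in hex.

1-indexed offset 10 is 0-indexed offset 9.
U+3879 → 3-byte form E3 A1 B9 at offsets 0–2.
U+9F2A → 3-byte form E9 BC AA at offsets 3–5.
U+926A5 → 4-byte form F2 92 9A A5 at offsets 6–9.
Offset 9 falls in char 3's range; it's byte 4 of F2 92 9A A5 = 0xA5.

0xA5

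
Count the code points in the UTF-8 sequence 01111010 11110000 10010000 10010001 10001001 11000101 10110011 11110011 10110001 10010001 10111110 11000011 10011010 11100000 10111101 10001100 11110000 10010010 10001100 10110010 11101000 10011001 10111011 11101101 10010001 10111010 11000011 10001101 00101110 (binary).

Byte at offset 0: 0x7A = 01111010 → 1-byte char (#1). Advance 1.
Byte at offset 1: 0xF0 = 11110000 → 4-byte char (#2). Advance 4.
Byte at offset 5: 0xC5 = 11000101 → 2-byte char (#3). Advance 2.
Byte at offset 7: 0xF3 = 11110011 → 4-byte char (#4). Advance 4.
Byte at offset 11: 0xC3 = 11000011 → 2-byte char (#5). Advance 2.
Byte at offset 13: 0xE0 = 11100000 → 3-byte char (#6). Advance 3.
Byte at offset 16: 0xF0 = 11110000 → 4-byte char (#7). Advance 4.
Byte at offset 20: 0xE8 = 11101000 → 3-byte char (#8). Advance 3.
Byte at offset 23: 0xED = 11101101 → 3-byte char (#9). Advance 3.
Byte at offset 26: 0xC3 = 11000011 → 2-byte char (#10). Advance 2.
Byte at offset 28: 0x2E = 00101110 → 1-byte char (#11). Advance 1.
Reached end at offset 29 after 11 code points.

11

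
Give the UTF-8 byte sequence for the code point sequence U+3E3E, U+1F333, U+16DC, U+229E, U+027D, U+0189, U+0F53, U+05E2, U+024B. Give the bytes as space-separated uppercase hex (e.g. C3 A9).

E3 B8 BE F0 9F 8C B3 E1 9B 9C E2 8A 9E C9 BD C6 89 E0 BD 93 D7 A2 C9 8B

U+3E3E: 3-byte form → E3 B8 BE.
U+1F333: 4-byte form → F0 9F 8C B3.
U+16DC: 3-byte form → E1 9B 9C.
U+229E: 3-byte form → E2 8A 9E.
U+027D: 2-byte form → C9 BD.
U+0189: 2-byte form → C6 89.
U+0F53: 3-byte form → E0 BD 93.
U+05E2: 2-byte form → D7 A2.
U+024B: 2-byte form → C9 8B.
Concatenated (24 bytes): E3 B8 BE F0 9F 8C B3 E1 9B 9C E2 8A 9E C9 BD C6 89 E0 BD 93 D7 A2 C9 8B.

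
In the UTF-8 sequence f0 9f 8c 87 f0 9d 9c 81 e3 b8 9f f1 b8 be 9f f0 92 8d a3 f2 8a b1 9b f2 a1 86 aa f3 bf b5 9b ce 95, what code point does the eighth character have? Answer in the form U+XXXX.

U+FFD5B

Offset 0: leading byte 0xF0 = 11110000 → 4-byte char #1 = F0 9F 8C 87.
Offset 4: leading byte 0xF0 = 11110000 → 4-byte char #2 = F0 9D 9C 81.
Offset 8: leading byte 0xE3 = 11100011 → 3-byte char #3 = E3 B8 9F.
Offset 11: leading byte 0xF1 = 11110001 → 4-byte char #4 = F1 B8 BE 9F.
Offset 15: leading byte 0xF0 = 11110000 → 4-byte char #5 = F0 92 8D A3.
Offset 19: leading byte 0xF2 = 11110010 → 4-byte char #6 = F2 8A B1 9B.
Offset 23: leading byte 0xF2 = 11110010 → 4-byte char #7 = F2 A1 86 AA.
Offset 27: leading byte 0xF3 = 11110011 → 4-byte char #8 = F3 BF B5 9B.
Leading byte 0xF3 = 11110011 matches 11110xxx → 4-byte sequence.
Byte 1: 0xF3 = 11110011, payload 011 (3 bits).
Byte 2: 0xBF = 10111111 (10xxxxxx ✓), payload 111111.
Byte 3: 0xB5 = 10110101 (10xxxxxx ✓), payload 110101.
Byte 4: 0x9B = 10011011 (10xxxxxx ✓), payload 011011.
Concatenate: 011111111110101011011 = 0xFFD5B (21 bits → U+FFD5B).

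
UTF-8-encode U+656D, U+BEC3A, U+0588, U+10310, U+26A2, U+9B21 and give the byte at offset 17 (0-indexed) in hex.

0xAC

U+656D → 3-byte form E6 95 AD at offsets 0–2.
U+BEC3A → 4-byte form F2 BE B0 BA at offsets 3–6.
U+0588 → 2-byte form D6 88 at offsets 7–8.
U+10310 → 4-byte form F0 90 8C 90 at offsets 9–12.
U+26A2 → 3-byte form E2 9A A2 at offsets 13–15.
U+9B21 → 3-byte form E9 AC A1 at offsets 16–18.
Offset 17 falls in char 6's range; it's byte 2 of E9 AC A1 = 0xAC.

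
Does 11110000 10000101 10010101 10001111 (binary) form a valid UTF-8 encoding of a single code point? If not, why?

invalid (overlong encoding)

Leading byte 0xF0 = 11110000 → 4-byte form.
Continuation bytes all match 10xxxxxx. Payload decodes to 0x554F.
But 0x554F < 0x10000, the minimum for a 4-byte sequence — this is an overlong encoding.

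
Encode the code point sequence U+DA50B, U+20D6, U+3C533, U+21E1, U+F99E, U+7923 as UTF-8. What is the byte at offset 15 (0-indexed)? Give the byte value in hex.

U+DA50B → 4-byte form F3 9A 94 8B at offsets 0–3.
U+20D6 → 3-byte form E2 83 96 at offsets 4–6.
U+3C533 → 4-byte form F0 BC 94 B3 at offsets 7–10.
U+21E1 → 3-byte form E2 87 A1 at offsets 11–13.
U+F99E → 3-byte form EF A6 9E at offsets 14–16.
Offset 15 falls in char 5's range; it's byte 2 of EF A6 9E = 0xA6.

0xA6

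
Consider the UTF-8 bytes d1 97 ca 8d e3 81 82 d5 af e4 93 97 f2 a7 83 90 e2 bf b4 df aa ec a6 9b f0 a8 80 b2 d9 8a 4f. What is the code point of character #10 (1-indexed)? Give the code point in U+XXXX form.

Offset 0: leading byte 0xD1 = 11010001 → 2-byte char #1 = D1 97.
Offset 2: leading byte 0xCA = 11001010 → 2-byte char #2 = CA 8D.
Offset 4: leading byte 0xE3 = 11100011 → 3-byte char #3 = E3 81 82.
Offset 7: leading byte 0xD5 = 11010101 → 2-byte char #4 = D5 AF.
Offset 9: leading byte 0xE4 = 11100100 → 3-byte char #5 = E4 93 97.
Offset 12: leading byte 0xF2 = 11110010 → 4-byte char #6 = F2 A7 83 90.
Offset 16: leading byte 0xE2 = 11100010 → 3-byte char #7 = E2 BF B4.
Offset 19: leading byte 0xDF = 11011111 → 2-byte char #8 = DF AA.
Offset 21: leading byte 0xEC = 11101100 → 3-byte char #9 = EC A6 9B.
Offset 24: leading byte 0xF0 = 11110000 → 4-byte char #10 = F0 A8 80 B2.
Leading byte 0xF0 = 11110000 matches 11110xxx → 4-byte sequence.
Byte 1: 0xF0 = 11110000, payload 000 (3 bits).
Byte 2: 0xA8 = 10101000 (10xxxxxx ✓), payload 101000.
Byte 3: 0x80 = 10000000 (10xxxxxx ✓), payload 000000.
Byte 4: 0xB2 = 10110010 (10xxxxxx ✓), payload 110010.
Concatenate: 000101000000000110010 = 0x28032 (21 bits → U+28032).

U+28032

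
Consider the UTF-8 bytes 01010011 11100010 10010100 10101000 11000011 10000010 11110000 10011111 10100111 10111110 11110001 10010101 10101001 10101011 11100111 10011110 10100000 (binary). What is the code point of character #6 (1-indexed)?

Offset 0: leading byte 0x53 = 01010011 → 1-byte char #1 = 53.
Offset 1: leading byte 0xE2 = 11100010 → 3-byte char #2 = E2 94 A8.
Offset 4: leading byte 0xC3 = 11000011 → 2-byte char #3 = C3 82.
Offset 6: leading byte 0xF0 = 11110000 → 4-byte char #4 = F0 9F A7 BE.
Offset 10: leading byte 0xF1 = 11110001 → 4-byte char #5 = F1 95 A9 AB.
Offset 14: leading byte 0xE7 = 11100111 → 3-byte char #6 = E7 9E A0.
Leading byte 0xE7 = 11100111 matches 1110xxxx → 3-byte sequence.
Byte 1: 0xE7 = 11100111, payload 0111 (4 bits).
Byte 2: 0x9E = 10011110 (10xxxxxx ✓), payload 011110.
Byte 3: 0xA0 = 10100000 (10xxxxxx ✓), payload 100000.
Concatenate: 0111011110100000 = 0x77A0 (16 bits → U+77A0).

U+77A0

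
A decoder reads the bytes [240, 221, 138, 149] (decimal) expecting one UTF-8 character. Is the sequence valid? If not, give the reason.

invalid (non-continuation byte where continuation expected)

Leading byte 0xF0 = 11110000 → 4-byte form.
Byte 2 is 0xDD = 11011101, which is not 10xxxxxx — expected a continuation byte.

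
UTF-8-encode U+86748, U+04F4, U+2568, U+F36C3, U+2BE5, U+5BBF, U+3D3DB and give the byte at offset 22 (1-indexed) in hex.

0x8F

1-indexed offset 22 is 0-indexed offset 21.
U+86748 → 4-byte form F2 86 9D 88 at offsets 0–3.
U+04F4 → 2-byte form D3 B4 at offsets 4–5.
U+2568 → 3-byte form E2 95 A8 at offsets 6–8.
U+F36C3 → 4-byte form F3 B3 9B 83 at offsets 9–12.
U+2BE5 → 3-byte form E2 AF A5 at offsets 13–15.
U+5BBF → 3-byte form E5 AE BF at offsets 16–18.
U+3D3DB → 4-byte form F0 BD 8F 9B at offsets 19–22.
Offset 21 falls in char 7's range; it's byte 3 of F0 BD 8F 9B = 0x8F.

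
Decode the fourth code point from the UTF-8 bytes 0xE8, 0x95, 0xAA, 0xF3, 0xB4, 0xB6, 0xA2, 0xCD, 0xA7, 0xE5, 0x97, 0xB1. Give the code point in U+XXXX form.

Offset 0: leading byte 0xE8 = 11101000 → 3-byte char #1 = E8 95 AA.
Offset 3: leading byte 0xF3 = 11110011 → 4-byte char #2 = F3 B4 B6 A2.
Offset 7: leading byte 0xCD = 11001101 → 2-byte char #3 = CD A7.
Offset 9: leading byte 0xE5 = 11100101 → 3-byte char #4 = E5 97 B1.
Leading byte 0xE5 = 11100101 matches 1110xxxx → 3-byte sequence.
Byte 1: 0xE5 = 11100101, payload 0101 (4 bits).
Byte 2: 0x97 = 10010111 (10xxxxxx ✓), payload 010111.
Byte 3: 0xB1 = 10110001 (10xxxxxx ✓), payload 110001.
Concatenate: 0101010111110001 = 0x55F1 (16 bits → U+55F1).

U+55F1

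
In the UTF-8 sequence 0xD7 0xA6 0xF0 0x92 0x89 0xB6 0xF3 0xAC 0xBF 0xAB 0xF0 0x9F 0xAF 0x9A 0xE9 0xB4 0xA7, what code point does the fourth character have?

Offset 0: leading byte 0xD7 = 11010111 → 2-byte char #1 = D7 A6.
Offset 2: leading byte 0xF0 = 11110000 → 4-byte char #2 = F0 92 89 B6.
Offset 6: leading byte 0xF3 = 11110011 → 4-byte char #3 = F3 AC BF AB.
Offset 10: leading byte 0xF0 = 11110000 → 4-byte char #4 = F0 9F AF 9A.
Leading byte 0xF0 = 11110000 matches 11110xxx → 4-byte sequence.
Byte 1: 0xF0 = 11110000, payload 000 (3 bits).
Byte 2: 0x9F = 10011111 (10xxxxxx ✓), payload 011111.
Byte 3: 0xAF = 10101111 (10xxxxxx ✓), payload 101111.
Byte 4: 0x9A = 10011010 (10xxxxxx ✓), payload 011010.
Concatenate: 000011111101111011010 = 0x1FBDA (21 bits → U+1FBDA).

U+1FBDA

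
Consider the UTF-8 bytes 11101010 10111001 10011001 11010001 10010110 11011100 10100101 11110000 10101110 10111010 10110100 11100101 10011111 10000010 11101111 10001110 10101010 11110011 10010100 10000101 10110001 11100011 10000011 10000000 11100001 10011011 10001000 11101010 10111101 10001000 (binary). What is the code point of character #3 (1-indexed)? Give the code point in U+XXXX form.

Offset 0: leading byte 0xEA = 11101010 → 3-byte char #1 = EA B9 99.
Offset 3: leading byte 0xD1 = 11010001 → 2-byte char #2 = D1 96.
Offset 5: leading byte 0xDC = 11011100 → 2-byte char #3 = DC A5.
Leading byte 0xDC = 11011100 matches 110xxxxx → 2-byte sequence.
Byte 1: 0xDC = 11011100, payload 11100 (5 bits).
Byte 2: 0xA5 = 10100101 (10xxxxxx ✓), payload 100101.
Concatenate: 11100100101 = 0x725 (11 bits → U+0725).

U+0725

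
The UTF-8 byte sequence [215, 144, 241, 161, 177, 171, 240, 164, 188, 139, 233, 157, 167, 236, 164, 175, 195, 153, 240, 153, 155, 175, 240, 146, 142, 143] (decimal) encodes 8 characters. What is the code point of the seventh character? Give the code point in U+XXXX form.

Offset 0: leading byte 0xD7 = 11010111 → 2-byte char #1 = D7 90.
Offset 2: leading byte 0xF1 = 11110001 → 4-byte char #2 = F1 A1 B1 AB.
Offset 6: leading byte 0xF0 = 11110000 → 4-byte char #3 = F0 A4 BC 8B.
Offset 10: leading byte 0xE9 = 11101001 → 3-byte char #4 = E9 9D A7.
Offset 13: leading byte 0xEC = 11101100 → 3-byte char #5 = EC A4 AF.
Offset 16: leading byte 0xC3 = 11000011 → 2-byte char #6 = C3 99.
Offset 18: leading byte 0xF0 = 11110000 → 4-byte char #7 = F0 99 9B AF.
Leading byte 0xF0 = 11110000 matches 11110xxx → 4-byte sequence.
Byte 1: 0xF0 = 11110000, payload 000 (3 bits).
Byte 2: 0x99 = 10011001 (10xxxxxx ✓), payload 011001.
Byte 3: 0x9B = 10011011 (10xxxxxx ✓), payload 011011.
Byte 4: 0xAF = 10101111 (10xxxxxx ✓), payload 101111.
Concatenate: 000011001011011101111 = 0x196EF (21 bits → U+196EF).

U+196EF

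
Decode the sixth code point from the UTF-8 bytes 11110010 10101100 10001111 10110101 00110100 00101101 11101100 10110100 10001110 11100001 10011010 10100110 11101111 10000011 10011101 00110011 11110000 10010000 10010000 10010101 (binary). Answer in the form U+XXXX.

Offset 0: leading byte 0xF2 = 11110010 → 4-byte char #1 = F2 AC 8F B5.
Offset 4: leading byte 0x34 = 00110100 → 1-byte char #2 = 34.
Offset 5: leading byte 0x2D = 00101101 → 1-byte char #3 = 2D.
Offset 6: leading byte 0xEC = 11101100 → 3-byte char #4 = EC B4 8E.
Offset 9: leading byte 0xE1 = 11100001 → 3-byte char #5 = E1 9A A6.
Offset 12: leading byte 0xEF = 11101111 → 3-byte char #6 = EF 83 9D.
Leading byte 0xEF = 11101111 matches 1110xxxx → 3-byte sequence.
Byte 1: 0xEF = 11101111, payload 1111 (4 bits).
Byte 2: 0x83 = 10000011 (10xxxxxx ✓), payload 000011.
Byte 3: 0x9D = 10011101 (10xxxxxx ✓), payload 011101.
Concatenate: 1111000011011101 = 0xF0DD (16 bits → U+F0DD).

U+F0DD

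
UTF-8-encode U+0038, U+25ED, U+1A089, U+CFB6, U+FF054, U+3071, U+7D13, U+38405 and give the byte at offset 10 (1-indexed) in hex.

1-indexed offset 10 is 0-indexed offset 9.
U+0038 → 1-byte form 38 at offsets 0–0.
U+25ED → 3-byte form E2 97 AD at offsets 1–3.
U+1A089 → 4-byte form F0 9A 82 89 at offsets 4–7.
U+CFB6 → 3-byte form EC BE B6 at offsets 8–10.
Offset 9 falls in char 4's range; it's byte 2 of EC BE B6 = 0xBE.

0xBE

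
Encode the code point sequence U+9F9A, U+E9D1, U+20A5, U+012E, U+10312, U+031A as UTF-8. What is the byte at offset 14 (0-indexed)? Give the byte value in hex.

U+9F9A → 3-byte form E9 BE 9A at offsets 0–2.
U+E9D1 → 3-byte form EE A7 91 at offsets 3–5.
U+20A5 → 3-byte form E2 82 A5 at offsets 6–8.
U+012E → 2-byte form C4 AE at offsets 9–10.
U+10312 → 4-byte form F0 90 8C 92 at offsets 11–14.
Offset 14 falls in char 5's range; it's byte 4 of F0 90 8C 92 = 0x92.

0x92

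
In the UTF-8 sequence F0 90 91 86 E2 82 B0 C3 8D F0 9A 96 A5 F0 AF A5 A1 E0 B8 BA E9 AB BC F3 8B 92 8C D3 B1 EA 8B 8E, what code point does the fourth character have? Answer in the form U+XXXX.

Offset 0: leading byte 0xF0 = 11110000 → 4-byte char #1 = F0 90 91 86.
Offset 4: leading byte 0xE2 = 11100010 → 3-byte char #2 = E2 82 B0.
Offset 7: leading byte 0xC3 = 11000011 → 2-byte char #3 = C3 8D.
Offset 9: leading byte 0xF0 = 11110000 → 4-byte char #4 = F0 9A 96 A5.
Leading byte 0xF0 = 11110000 matches 11110xxx → 4-byte sequence.
Byte 1: 0xF0 = 11110000, payload 000 (3 bits).
Byte 2: 0x9A = 10011010 (10xxxxxx ✓), payload 011010.
Byte 3: 0x96 = 10010110 (10xxxxxx ✓), payload 010110.
Byte 4: 0xA5 = 10100101 (10xxxxxx ✓), payload 100101.
Concatenate: 000011010010110100101 = 0x1A5A5 (21 bits → U+1A5A5).

U+1A5A5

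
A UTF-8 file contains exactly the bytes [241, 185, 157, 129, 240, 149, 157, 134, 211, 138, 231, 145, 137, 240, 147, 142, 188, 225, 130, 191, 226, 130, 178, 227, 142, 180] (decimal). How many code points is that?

Byte at offset 0: 0xF1 = 11110001 → 4-byte char (#1). Advance 4.
Byte at offset 4: 0xF0 = 11110000 → 4-byte char (#2). Advance 4.
Byte at offset 8: 0xD3 = 11010011 → 2-byte char (#3). Advance 2.
Byte at offset 10: 0xE7 = 11100111 → 3-byte char (#4). Advance 3.
Byte at offset 13: 0xF0 = 11110000 → 4-byte char (#5). Advance 4.
Byte at offset 17: 0xE1 = 11100001 → 3-byte char (#6). Advance 3.
Byte at offset 20: 0xE2 = 11100010 → 3-byte char (#7). Advance 3.
Byte at offset 23: 0xE3 = 11100011 → 3-byte char (#8). Advance 3.
Reached end at offset 26 after 8 code points.

8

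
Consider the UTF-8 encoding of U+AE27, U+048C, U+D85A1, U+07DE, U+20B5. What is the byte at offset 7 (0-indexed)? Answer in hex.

U+AE27 → 3-byte form EA B8 A7 at offsets 0–2.
U+048C → 2-byte form D2 8C at offsets 3–4.
U+D85A1 → 4-byte form F3 98 96 A1 at offsets 5–8.
Offset 7 falls in char 3's range; it's byte 3 of F3 98 96 A1 = 0x96.

0x96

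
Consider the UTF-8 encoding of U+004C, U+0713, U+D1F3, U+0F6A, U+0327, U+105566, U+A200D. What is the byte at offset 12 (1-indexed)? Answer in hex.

0xF4

1-indexed offset 12 is 0-indexed offset 11.
U+004C → 1-byte form 4C at offsets 0–0.
U+0713 → 2-byte form DC 93 at offsets 1–2.
U+D1F3 → 3-byte form ED 87 B3 at offsets 3–5.
U+0F6A → 3-byte form E0 BD AA at offsets 6–8.
U+0327 → 2-byte form CC A7 at offsets 9–10.
U+105566 → 4-byte form F4 85 95 A6 at offsets 11–14.
Offset 11 falls in char 6's range; it's byte 1 of F4 85 95 A6 = 0xF4.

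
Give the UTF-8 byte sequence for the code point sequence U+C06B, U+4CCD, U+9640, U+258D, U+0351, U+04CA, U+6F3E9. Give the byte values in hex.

EC 81 AB E4 B3 8D E9 99 80 E2 96 8D CD 91 D3 8A F1 AF 8F A9

U+C06B: 3-byte form → EC 81 AB.
U+4CCD: 3-byte form → E4 B3 8D.
U+9640: 3-byte form → E9 99 80.
U+258D: 3-byte form → E2 96 8D.
U+0351: 2-byte form → CD 91.
U+04CA: 2-byte form → D3 8A.
U+6F3E9: 4-byte form → F1 AF 8F A9.
Concatenated (20 bytes): EC 81 AB E4 B3 8D E9 99 80 E2 96 8D CD 91 D3 8A F1 AF 8F A9.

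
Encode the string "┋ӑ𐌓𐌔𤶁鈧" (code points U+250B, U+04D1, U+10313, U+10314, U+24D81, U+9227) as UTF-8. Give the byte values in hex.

E2 94 8B D3 91 F0 90 8C 93 F0 90 8C 94 F0 A4 B6 81 E9 88 A7

U+250B: 3-byte form → E2 94 8B.
U+04D1: 2-byte form → D3 91.
U+10313: 4-byte form → F0 90 8C 93.
U+10314: 4-byte form → F0 90 8C 94.
U+24D81: 4-byte form → F0 A4 B6 81.
U+9227: 3-byte form → E9 88 A7.
Concatenated (20 bytes): E2 94 8B D3 91 F0 90 8C 93 F0 90 8C 94 F0 A4 B6 81 E9 88 A7.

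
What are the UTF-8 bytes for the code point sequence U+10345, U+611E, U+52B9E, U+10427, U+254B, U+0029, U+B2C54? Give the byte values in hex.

U+10345: 4-byte form → F0 90 8D 85.
U+611E: 3-byte form → E6 84 9E.
U+52B9E: 4-byte form → F1 92 AE 9E.
U+10427: 4-byte form → F0 90 90 A7.
U+254B: 3-byte form → E2 95 8B.
U+0029: 1-byte form → 29.
U+B2C54: 4-byte form → F2 B2 B1 94.
Concatenated (23 bytes): F0 90 8D 85 E6 84 9E F1 92 AE 9E F0 90 90 A7 E2 95 8B 29 F2 B2 B1 94.

F0 90 8D 85 E6 84 9E F1 92 AE 9E F0 90 90 A7 E2 95 8B 29 F2 B2 B1 94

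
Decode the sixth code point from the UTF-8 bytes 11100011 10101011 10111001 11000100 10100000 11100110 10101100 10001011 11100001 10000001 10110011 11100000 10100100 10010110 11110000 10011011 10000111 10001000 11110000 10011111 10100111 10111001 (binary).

U+1B1C8

Offset 0: leading byte 0xE3 = 11100011 → 3-byte char #1 = E3 AB B9.
Offset 3: leading byte 0xC4 = 11000100 → 2-byte char #2 = C4 A0.
Offset 5: leading byte 0xE6 = 11100110 → 3-byte char #3 = E6 AC 8B.
Offset 8: leading byte 0xE1 = 11100001 → 3-byte char #4 = E1 81 B3.
Offset 11: leading byte 0xE0 = 11100000 → 3-byte char #5 = E0 A4 96.
Offset 14: leading byte 0xF0 = 11110000 → 4-byte char #6 = F0 9B 87 88.
Leading byte 0xF0 = 11110000 matches 11110xxx → 4-byte sequence.
Byte 1: 0xF0 = 11110000, payload 000 (3 bits).
Byte 2: 0x9B = 10011011 (10xxxxxx ✓), payload 011011.
Byte 3: 0x87 = 10000111 (10xxxxxx ✓), payload 000111.
Byte 4: 0x88 = 10001000 (10xxxxxx ✓), payload 001000.
Concatenate: 000011011000111001000 = 0x1B1C8 (21 bits → U+1B1C8).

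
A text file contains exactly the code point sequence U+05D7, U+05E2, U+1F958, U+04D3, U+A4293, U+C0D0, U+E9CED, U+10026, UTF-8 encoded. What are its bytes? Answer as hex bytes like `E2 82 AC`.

D7 97 D7 A2 F0 9F A5 98 D3 93 F2 A4 8A 93 EC 83 90 F3 A9 B3 AD F0 90 80 A6

U+05D7: 2-byte form → D7 97.
U+05E2: 2-byte form → D7 A2.
U+1F958: 4-byte form → F0 9F A5 98.
U+04D3: 2-byte form → D3 93.
U+A4293: 4-byte form → F2 A4 8A 93.
U+C0D0: 3-byte form → EC 83 90.
U+E9CED: 4-byte form → F3 A9 B3 AD.
U+10026: 4-byte form → F0 90 80 A6.
Concatenated (25 bytes): D7 97 D7 A2 F0 9F A5 98 D3 93 F2 A4 8A 93 EC 83 90 F3 A9 B3 AD F0 90 80 A6.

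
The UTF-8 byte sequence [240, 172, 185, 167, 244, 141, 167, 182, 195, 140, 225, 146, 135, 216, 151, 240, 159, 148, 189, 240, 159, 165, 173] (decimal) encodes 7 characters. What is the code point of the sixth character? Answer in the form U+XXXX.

Offset 0: leading byte 0xF0 = 11110000 → 4-byte char #1 = F0 AC B9 A7.
Offset 4: leading byte 0xF4 = 11110100 → 4-byte char #2 = F4 8D A7 B6.
Offset 8: leading byte 0xC3 = 11000011 → 2-byte char #3 = C3 8C.
Offset 10: leading byte 0xE1 = 11100001 → 3-byte char #4 = E1 92 87.
Offset 13: leading byte 0xD8 = 11011000 → 2-byte char #5 = D8 97.
Offset 15: leading byte 0xF0 = 11110000 → 4-byte char #6 = F0 9F 94 BD.
Leading byte 0xF0 = 11110000 matches 11110xxx → 4-byte sequence.
Byte 1: 0xF0 = 11110000, payload 000 (3 bits).
Byte 2: 0x9F = 10011111 (10xxxxxx ✓), payload 011111.
Byte 3: 0x94 = 10010100 (10xxxxxx ✓), payload 010100.
Byte 4: 0xBD = 10111101 (10xxxxxx ✓), payload 111101.
Concatenate: 000011111010100111101 = 0x1F53D (21 bits → U+1F53D).

U+1F53D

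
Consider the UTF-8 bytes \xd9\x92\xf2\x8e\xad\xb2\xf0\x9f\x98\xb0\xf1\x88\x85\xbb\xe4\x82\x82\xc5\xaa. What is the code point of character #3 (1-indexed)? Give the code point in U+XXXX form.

U+1F630

Offset 0: leading byte 0xD9 = 11011001 → 2-byte char #1 = D9 92.
Offset 2: leading byte 0xF2 = 11110010 → 4-byte char #2 = F2 8E AD B2.
Offset 6: leading byte 0xF0 = 11110000 → 4-byte char #3 = F0 9F 98 B0.
Leading byte 0xF0 = 11110000 matches 11110xxx → 4-byte sequence.
Byte 1: 0xF0 = 11110000, payload 000 (3 bits).
Byte 2: 0x9F = 10011111 (10xxxxxx ✓), payload 011111.
Byte 3: 0x98 = 10011000 (10xxxxxx ✓), payload 011000.
Byte 4: 0xB0 = 10110000 (10xxxxxx ✓), payload 110000.
Concatenate: 000011111011000110000 = 0x1F630 (21 bits → U+1F630).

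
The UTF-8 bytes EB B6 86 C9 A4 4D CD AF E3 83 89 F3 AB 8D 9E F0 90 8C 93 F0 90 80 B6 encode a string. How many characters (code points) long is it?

8

Byte at offset 0: 0xEB = 11101011 → 3-byte char (#1). Advance 3.
Byte at offset 3: 0xC9 = 11001001 → 2-byte char (#2). Advance 2.
Byte at offset 5: 0x4D = 01001101 → 1-byte char (#3). Advance 1.
Byte at offset 6: 0xCD = 11001101 → 2-byte char (#4). Advance 2.
Byte at offset 8: 0xE3 = 11100011 → 3-byte char (#5). Advance 3.
Byte at offset 11: 0xF3 = 11110011 → 4-byte char (#6). Advance 4.
Byte at offset 15: 0xF0 = 11110000 → 4-byte char (#7). Advance 4.
Byte at offset 19: 0xF0 = 11110000 → 4-byte char (#8). Advance 4.
Reached end at offset 23 after 8 code points.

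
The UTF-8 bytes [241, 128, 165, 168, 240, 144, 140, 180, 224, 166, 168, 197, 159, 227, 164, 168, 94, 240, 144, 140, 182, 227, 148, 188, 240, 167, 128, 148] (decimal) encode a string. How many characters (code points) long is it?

9

Byte at offset 0: 0xF1 = 11110001 → 4-byte char (#1). Advance 4.
Byte at offset 4: 0xF0 = 11110000 → 4-byte char (#2). Advance 4.
Byte at offset 8: 0xE0 = 11100000 → 3-byte char (#3). Advance 3.
Byte at offset 11: 0xC5 = 11000101 → 2-byte char (#4). Advance 2.
Byte at offset 13: 0xE3 = 11100011 → 3-byte char (#5). Advance 3.
Byte at offset 16: 0x5E = 01011110 → 1-byte char (#6). Advance 1.
Byte at offset 17: 0xF0 = 11110000 → 4-byte char (#7). Advance 4.
Byte at offset 21: 0xE3 = 11100011 → 3-byte char (#8). Advance 3.
Byte at offset 24: 0xF0 = 11110000 → 4-byte char (#9). Advance 4.
Reached end at offset 28 after 9 code points.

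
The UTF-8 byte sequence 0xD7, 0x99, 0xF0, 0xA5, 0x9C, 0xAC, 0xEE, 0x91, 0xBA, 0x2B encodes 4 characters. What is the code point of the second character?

Offset 0: leading byte 0xD7 = 11010111 → 2-byte char #1 = D7 99.
Offset 2: leading byte 0xF0 = 11110000 → 4-byte char #2 = F0 A5 9C AC.
Leading byte 0xF0 = 11110000 matches 11110xxx → 4-byte sequence.
Byte 1: 0xF0 = 11110000, payload 000 (3 bits).
Byte 2: 0xA5 = 10100101 (10xxxxxx ✓), payload 100101.
Byte 3: 0x9C = 10011100 (10xxxxxx ✓), payload 011100.
Byte 4: 0xAC = 10101100 (10xxxxxx ✓), payload 101100.
Concatenate: 000100101011100101100 = 0x2572C (21 bits → U+2572C).

U+2572C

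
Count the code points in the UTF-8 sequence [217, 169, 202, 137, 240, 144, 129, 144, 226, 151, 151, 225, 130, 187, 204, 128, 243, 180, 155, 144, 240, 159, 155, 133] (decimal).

8

Byte at offset 0: 0xD9 = 11011001 → 2-byte char (#1). Advance 2.
Byte at offset 2: 0xCA = 11001010 → 2-byte char (#2). Advance 2.
Byte at offset 4: 0xF0 = 11110000 → 4-byte char (#3). Advance 4.
Byte at offset 8: 0xE2 = 11100010 → 3-byte char (#4). Advance 3.
Byte at offset 11: 0xE1 = 11100001 → 3-byte char (#5). Advance 3.
Byte at offset 14: 0xCC = 11001100 → 2-byte char (#6). Advance 2.
Byte at offset 16: 0xF3 = 11110011 → 4-byte char (#7). Advance 4.
Byte at offset 20: 0xF0 = 11110000 → 4-byte char (#8). Advance 4.
Reached end at offset 24 after 8 code points.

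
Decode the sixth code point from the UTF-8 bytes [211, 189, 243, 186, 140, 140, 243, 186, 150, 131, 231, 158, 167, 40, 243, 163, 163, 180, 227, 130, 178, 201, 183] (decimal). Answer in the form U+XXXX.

U+E38F4

Offset 0: leading byte 0xD3 = 11010011 → 2-byte char #1 = D3 BD.
Offset 2: leading byte 0xF3 = 11110011 → 4-byte char #2 = F3 BA 8C 8C.
Offset 6: leading byte 0xF3 = 11110011 → 4-byte char #3 = F3 BA 96 83.
Offset 10: leading byte 0xE7 = 11100111 → 3-byte char #4 = E7 9E A7.
Offset 13: leading byte 0x28 = 00101000 → 1-byte char #5 = 28.
Offset 14: leading byte 0xF3 = 11110011 → 4-byte char #6 = F3 A3 A3 B4.
Leading byte 0xF3 = 11110011 matches 11110xxx → 4-byte sequence.
Byte 1: 0xF3 = 11110011, payload 011 (3 bits).
Byte 2: 0xA3 = 10100011 (10xxxxxx ✓), payload 100011.
Byte 3: 0xA3 = 10100011 (10xxxxxx ✓), payload 100011.
Byte 4: 0xB4 = 10110100 (10xxxxxx ✓), payload 110100.
Concatenate: 011100011100011110100 = 0xE38F4 (21 bits → U+E38F4).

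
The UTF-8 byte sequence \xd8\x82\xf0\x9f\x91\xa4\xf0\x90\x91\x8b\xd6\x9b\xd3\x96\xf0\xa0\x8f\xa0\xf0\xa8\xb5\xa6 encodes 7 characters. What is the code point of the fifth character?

U+04D6

Offset 0: leading byte 0xD8 = 11011000 → 2-byte char #1 = D8 82.
Offset 2: leading byte 0xF0 = 11110000 → 4-byte char #2 = F0 9F 91 A4.
Offset 6: leading byte 0xF0 = 11110000 → 4-byte char #3 = F0 90 91 8B.
Offset 10: leading byte 0xD6 = 11010110 → 2-byte char #4 = D6 9B.
Offset 12: leading byte 0xD3 = 11010011 → 2-byte char #5 = D3 96.
Leading byte 0xD3 = 11010011 matches 110xxxxx → 2-byte sequence.
Byte 1: 0xD3 = 11010011, payload 10011 (5 bits).
Byte 2: 0x96 = 10010110 (10xxxxxx ✓), payload 010110.
Concatenate: 10011010110 = 0x4D6 (11 bits → U+04D6).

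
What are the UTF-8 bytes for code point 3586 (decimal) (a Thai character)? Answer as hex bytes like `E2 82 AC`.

E0 B8 82

U+0E02 = 0xE02 = 3586 decimal. In range U+0800–U+FFFF → 3-byte form: 1110xxxx 10xxxxxx 10xxxxxx.
Binary (16 bits): 0000111000000010.
Split 4+6+6: 0000 | 111000 | 000010.
Byte 1: 11100000 = 0xE0.
Byte 2: 10111000 = 0xB8.
Byte 3: 10000010 = 0x82.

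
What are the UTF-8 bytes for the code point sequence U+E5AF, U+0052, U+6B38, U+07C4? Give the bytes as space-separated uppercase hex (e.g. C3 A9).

U+E5AF: 3-byte form → EE 96 AF.
U+0052: 1-byte form → 52.
U+6B38: 3-byte form → E6 AC B8.
U+07C4: 2-byte form → DF 84.
Concatenated (9 bytes): EE 96 AF 52 E6 AC B8 DF 84.

EE 96 AF 52 E6 AC B8 DF 84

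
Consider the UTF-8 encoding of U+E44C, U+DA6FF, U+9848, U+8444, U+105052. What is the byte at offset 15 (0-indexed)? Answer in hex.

0x81

U+E44C → 3-byte form EE 91 8C at offsets 0–2.
U+DA6FF → 4-byte form F3 9A 9B BF at offsets 3–6.
U+9848 → 3-byte form E9 A1 88 at offsets 7–9.
U+8444 → 3-byte form E8 91 84 at offsets 10–12.
U+105052 → 4-byte form F4 85 81 92 at offsets 13–16.
Offset 15 falls in char 5's range; it's byte 3 of F4 85 81 92 = 0x81.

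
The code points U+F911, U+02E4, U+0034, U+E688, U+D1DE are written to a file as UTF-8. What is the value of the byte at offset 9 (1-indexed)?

0x88

1-indexed offset 9 is 0-indexed offset 8.
U+F911 → 3-byte form EF A4 91 at offsets 0–2.
U+02E4 → 2-byte form CB A4 at offsets 3–4.
U+0034 → 1-byte form 34 at offsets 5–5.
U+E688 → 3-byte form EE 9A 88 at offsets 6–8.
Offset 8 falls in char 4's range; it's byte 3 of EE 9A 88 = 0x88.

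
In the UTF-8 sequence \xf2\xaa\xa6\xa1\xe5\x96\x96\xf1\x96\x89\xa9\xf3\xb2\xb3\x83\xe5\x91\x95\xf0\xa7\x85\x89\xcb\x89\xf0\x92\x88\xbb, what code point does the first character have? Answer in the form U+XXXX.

U+AA9A1

Offset 0: leading byte 0xF2 = 11110010 → 4-byte char #1 = F2 AA A6 A1.
Leading byte 0xF2 = 11110010 matches 11110xxx → 4-byte sequence.
Byte 1: 0xF2 = 11110010, payload 010 (3 bits).
Byte 2: 0xAA = 10101010 (10xxxxxx ✓), payload 101010.
Byte 3: 0xA6 = 10100110 (10xxxxxx ✓), payload 100110.
Byte 4: 0xA1 = 10100001 (10xxxxxx ✓), payload 100001.
Concatenate: 010101010100110100001 = 0xAA9A1 (21 bits → U+AA9A1).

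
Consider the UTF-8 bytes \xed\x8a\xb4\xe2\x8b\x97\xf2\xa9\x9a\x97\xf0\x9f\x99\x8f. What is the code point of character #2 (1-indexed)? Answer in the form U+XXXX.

U+22D7

Offset 0: leading byte 0xED = 11101101 → 3-byte char #1 = ED 8A B4.
Offset 3: leading byte 0xE2 = 11100010 → 3-byte char #2 = E2 8B 97.
Leading byte 0xE2 = 11100010 matches 1110xxxx → 3-byte sequence.
Byte 1: 0xE2 = 11100010, payload 0010 (4 bits).
Byte 2: 0x8B = 10001011 (10xxxxxx ✓), payload 001011.
Byte 3: 0x97 = 10010111 (10xxxxxx ✓), payload 010111.
Concatenate: 0010001011010111 = 0x22D7 (16 bits → U+22D7).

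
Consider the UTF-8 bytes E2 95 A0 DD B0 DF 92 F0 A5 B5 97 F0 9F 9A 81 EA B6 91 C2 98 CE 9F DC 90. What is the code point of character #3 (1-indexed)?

U+07D2

Offset 0: leading byte 0xE2 = 11100010 → 3-byte char #1 = E2 95 A0.
Offset 3: leading byte 0xDD = 11011101 → 2-byte char #2 = DD B0.
Offset 5: leading byte 0xDF = 11011111 → 2-byte char #3 = DF 92.
Leading byte 0xDF = 11011111 matches 110xxxxx → 2-byte sequence.
Byte 1: 0xDF = 11011111, payload 11111 (5 bits).
Byte 2: 0x92 = 10010010 (10xxxxxx ✓), payload 010010.
Concatenate: 11111010010 = 0x7D2 (11 bits → U+07D2).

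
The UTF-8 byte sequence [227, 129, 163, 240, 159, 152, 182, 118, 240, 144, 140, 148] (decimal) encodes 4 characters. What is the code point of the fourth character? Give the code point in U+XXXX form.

U+10314

Offset 0: leading byte 0xE3 = 11100011 → 3-byte char #1 = E3 81 A3.
Offset 3: leading byte 0xF0 = 11110000 → 4-byte char #2 = F0 9F 98 B6.
Offset 7: leading byte 0x76 = 01110110 → 1-byte char #3 = 76.
Offset 8: leading byte 0xF0 = 11110000 → 4-byte char #4 = F0 90 8C 94.
Leading byte 0xF0 = 11110000 matches 11110xxx → 4-byte sequence.
Byte 1: 0xF0 = 11110000, payload 000 (3 bits).
Byte 2: 0x90 = 10010000 (10xxxxxx ✓), payload 010000.
Byte 3: 0x8C = 10001100 (10xxxxxx ✓), payload 001100.
Byte 4: 0x94 = 10010100 (10xxxxxx ✓), payload 010100.
Concatenate: 000010000001100010100 = 0x10314 (21 bits → U+10314).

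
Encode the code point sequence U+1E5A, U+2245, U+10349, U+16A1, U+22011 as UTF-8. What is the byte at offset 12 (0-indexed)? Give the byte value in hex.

0xA1

U+1E5A → 3-byte form E1 B9 9A at offsets 0–2.
U+2245 → 3-byte form E2 89 85 at offsets 3–5.
U+10349 → 4-byte form F0 90 8D 89 at offsets 6–9.
U+16A1 → 3-byte form E1 9A A1 at offsets 10–12.
Offset 12 falls in char 4's range; it's byte 3 of E1 9A A1 = 0xA1.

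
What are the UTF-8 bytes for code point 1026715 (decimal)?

U+FAA9B = 0xFAA9B = 1026715 decimal. In range U+10000–U+10FFFF → 4-byte form: 11110xxx 10xxxxxx 10xxxxxx 10xxxxxx.
Binary (21 bits): 011111010101010011011.
Split 3+6+6+6: 011 | 111010 | 101010 | 011011.
Byte 1: 11110011 = 0xF3.
Byte 2: 10111010 = 0xBA.
Byte 3: 10101010 = 0xAA.
Byte 4: 10011011 = 0x9B.

F3 BA AA 9B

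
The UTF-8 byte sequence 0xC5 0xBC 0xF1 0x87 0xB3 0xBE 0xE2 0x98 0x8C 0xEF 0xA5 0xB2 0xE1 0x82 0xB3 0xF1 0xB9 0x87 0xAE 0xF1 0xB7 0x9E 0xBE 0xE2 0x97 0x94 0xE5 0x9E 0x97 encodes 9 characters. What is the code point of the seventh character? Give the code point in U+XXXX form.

U+777BE

Offset 0: leading byte 0xC5 = 11000101 → 2-byte char #1 = C5 BC.
Offset 2: leading byte 0xF1 = 11110001 → 4-byte char #2 = F1 87 B3 BE.
Offset 6: leading byte 0xE2 = 11100010 → 3-byte char #3 = E2 98 8C.
Offset 9: leading byte 0xEF = 11101111 → 3-byte char #4 = EF A5 B2.
Offset 12: leading byte 0xE1 = 11100001 → 3-byte char #5 = E1 82 B3.
Offset 15: leading byte 0xF1 = 11110001 → 4-byte char #6 = F1 B9 87 AE.
Offset 19: leading byte 0xF1 = 11110001 → 4-byte char #7 = F1 B7 9E BE.
Leading byte 0xF1 = 11110001 matches 11110xxx → 4-byte sequence.
Byte 1: 0xF1 = 11110001, payload 001 (3 bits).
Byte 2: 0xB7 = 10110111 (10xxxxxx ✓), payload 110111.
Byte 3: 0x9E = 10011110 (10xxxxxx ✓), payload 011110.
Byte 4: 0xBE = 10111110 (10xxxxxx ✓), payload 111110.
Concatenate: 001110111011110111110 = 0x777BE (21 bits → U+777BE).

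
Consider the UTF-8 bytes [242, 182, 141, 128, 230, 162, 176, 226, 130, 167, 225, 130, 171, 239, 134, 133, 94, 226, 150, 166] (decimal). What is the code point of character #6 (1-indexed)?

U+005E

Offset 0: leading byte 0xF2 = 11110010 → 4-byte char #1 = F2 B6 8D 80.
Offset 4: leading byte 0xE6 = 11100110 → 3-byte char #2 = E6 A2 B0.
Offset 7: leading byte 0xE2 = 11100010 → 3-byte char #3 = E2 82 A7.
Offset 10: leading byte 0xE1 = 11100001 → 3-byte char #4 = E1 82 AB.
Offset 13: leading byte 0xEF = 11101111 → 3-byte char #5 = EF 86 85.
Offset 16: leading byte 0x5E = 01011110 → 1-byte char #6 = 5E.
Leading byte 0x5E = 01011110 matches 0xxxxxxx → 1-byte sequence.
Byte 1: 0x5E = 01011110, payload 1011110 (7 bits).
Concatenate: 1011110 = 0x5E (7 bits → U+005E).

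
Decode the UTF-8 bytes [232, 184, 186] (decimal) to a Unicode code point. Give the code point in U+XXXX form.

Leading byte 0xE8 = 11101000 matches 1110xxxx → 3-byte sequence.
Byte 1: 0xE8 = 11101000, payload 1000 (4 bits).
Byte 2: 0xB8 = 10111000 (10xxxxxx ✓), payload 111000.
Byte 3: 0xBA = 10111010 (10xxxxxx ✓), payload 111010.
Concatenate: 1000111000111010 = 0x8E3A (16 bits → U+8E3A).

U+8E3A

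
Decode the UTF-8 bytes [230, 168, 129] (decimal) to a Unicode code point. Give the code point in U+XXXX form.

U+6A01

Leading byte 0xE6 = 11100110 matches 1110xxxx → 3-byte sequence.
Byte 1: 0xE6 = 11100110, payload 0110 (4 bits).
Byte 2: 0xA8 = 10101000 (10xxxxxx ✓), payload 101000.
Byte 3: 0x81 = 10000001 (10xxxxxx ✓), payload 000001.
Concatenate: 0110101000000001 = 0x6A01 (16 bits → U+6A01).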